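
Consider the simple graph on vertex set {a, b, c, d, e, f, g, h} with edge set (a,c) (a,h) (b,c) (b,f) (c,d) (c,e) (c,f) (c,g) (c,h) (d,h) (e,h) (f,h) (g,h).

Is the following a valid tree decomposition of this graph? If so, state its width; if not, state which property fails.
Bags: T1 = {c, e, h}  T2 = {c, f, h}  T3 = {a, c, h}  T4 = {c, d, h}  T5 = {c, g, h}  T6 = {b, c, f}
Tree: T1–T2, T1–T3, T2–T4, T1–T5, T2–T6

Every vertex of G appears in some bag (union = {a, b, c, d, e, f, g, h}); every edge is covered by a bag; and for each vertex v the set of bags containing v is connected in the bag tree. The decomposition is therefore valid. The largest bag has 3 vertices, so the width is 2.

Yes; width 2.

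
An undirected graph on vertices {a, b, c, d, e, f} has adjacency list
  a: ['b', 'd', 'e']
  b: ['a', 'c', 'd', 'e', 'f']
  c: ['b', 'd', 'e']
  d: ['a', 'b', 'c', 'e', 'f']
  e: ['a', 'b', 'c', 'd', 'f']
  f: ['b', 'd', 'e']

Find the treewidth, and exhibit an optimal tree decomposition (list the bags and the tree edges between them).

Each bag holds 4 vertices, so the decomposition has width 3, which upper-bounds the treewidth. For the lower bound, the 4 vertices {a, b, d, e} are pairwise adjacent, and any tree decomposition puts a clique entirely inside one bag — forcing width ≥ 3. The upper and lower bounds meet at 3, so that is the treewidth.

Treewidth 3.
One such decomposition:
Bags: B1 = {a, b, d, e}  B2 = {b, d, e, f}  B3 = {b, c, d, e}
Tree: B1–B2, B2–B3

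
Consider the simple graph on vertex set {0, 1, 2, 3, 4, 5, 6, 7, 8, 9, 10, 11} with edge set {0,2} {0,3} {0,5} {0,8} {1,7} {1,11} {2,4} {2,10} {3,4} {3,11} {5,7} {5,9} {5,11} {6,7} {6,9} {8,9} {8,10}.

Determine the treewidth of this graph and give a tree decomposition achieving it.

Treewidth 3.
One optimal decomposition is:
Bags: B1 = {1, 6, 7, 11}  B2 = {5, 6, 7, 11}  B3 = {5, 6, 9, 11}  B4 = {3, 5, 9, 11}  B5 = {0, 3, 5, 9}  B6 = {0, 3, 8, 9}  B7 = {0, 3, 4, 8}  B8 = {0, 2, 4, 8}  B9 = {2, 4, 8, 10}
Tree: B1–B2, B2–B3, B3–B4, B4–B5, B5–B6, B6–B7, B7–B8, B8–B9

Each bag holds 4 vertices, so the decomposition has width 3, which upper-bounds the treewidth. For the lower bound: the 4 vertex sets {1,6,7}, {11}, {5}, {0,3,8,9} are disjoint, each induces a connected subgraph, and every pair is joined by at least one edge of G. Contracting each set to a single vertex therefore yields K_{4} as a minor, and since treewidth is minor-monotone, tw(G) ≥ tw(K_{4}) = 3. Combining the bounds, tw(G) = 3.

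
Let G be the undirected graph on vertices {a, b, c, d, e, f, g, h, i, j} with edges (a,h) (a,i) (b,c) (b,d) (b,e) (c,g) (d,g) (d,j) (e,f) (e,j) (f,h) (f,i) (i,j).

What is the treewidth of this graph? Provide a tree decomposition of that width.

Treewidth 2.
Bags: B1 = {a, f, h}  B2 = {a, f, i}  B3 = {e, f, i}  B4 = {e, i, j}  B5 = {b, e, j}  B6 = {b, d, j}  B7 = {b, c, d}  B8 = {c, d, g}
Tree: B1–B2, B2–B3, B3–B4, B4–B5, B5–B6, B6–B7, B7–B8

Each bag holds 3 vertices, so the decomposition has width 2, which upper-bounds the treewidth. The edges h–a–i–f–h form a cycle, so G is not a tree and its treewidth is at least 2. Hence tw(G) = 2 exactly.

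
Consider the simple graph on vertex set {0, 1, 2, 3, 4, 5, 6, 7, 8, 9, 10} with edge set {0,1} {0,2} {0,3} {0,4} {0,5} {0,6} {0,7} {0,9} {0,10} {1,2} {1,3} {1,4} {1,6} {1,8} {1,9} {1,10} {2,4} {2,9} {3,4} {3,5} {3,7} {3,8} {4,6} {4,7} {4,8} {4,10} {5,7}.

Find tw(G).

A width-3 tree decomposition is:
Bags: B1 = {0, 1, 3, 4}  B2 = {1, 3, 4, 8}  B3 = {0, 1, 4, 10}  B4 = {0, 3, 4, 7}  B5 = {0, 1, 4, 6}  B6 = {0, 1, 2, 4}  B7 = {0, 3, 5, 7}  B8 = {0, 1, 2, 9}
Tree: B1–B2, B1–B3, B1–B4, B3–B5, B5–B6, B4–B7, B6–B8
The largest bag has 4 vertices, giving width 3; this decomposition certifies tw(G) ≤ 3. On the other hand G contains the 4-clique {0, 1, 2, 9}. A clique must lie in a single bag of any decomposition, so no decomposition can have width below 3. The upper and lower bounds meet at 3, so that is the treewidth.

3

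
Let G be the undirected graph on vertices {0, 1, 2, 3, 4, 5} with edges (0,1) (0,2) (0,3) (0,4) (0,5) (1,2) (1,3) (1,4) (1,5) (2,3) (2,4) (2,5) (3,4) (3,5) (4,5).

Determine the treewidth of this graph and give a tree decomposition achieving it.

Treewidth 5.
One such decomposition:
Bags: B1 = {0, 1, 2, 3, 4, 5}
Tree: (single bag)

With just one bag of size 6, the width is 6 − 1 = 5, so tw(G) ≤ 5. Conversely, {0, 1, 2, 3, 4, 5} is a clique of size 6, and the vertices of any clique must share a bag in every tree decomposition; so some bag has ≥ 6 vertices and tw(G) ≥ 5. Combining the bounds, tw(G) = 5.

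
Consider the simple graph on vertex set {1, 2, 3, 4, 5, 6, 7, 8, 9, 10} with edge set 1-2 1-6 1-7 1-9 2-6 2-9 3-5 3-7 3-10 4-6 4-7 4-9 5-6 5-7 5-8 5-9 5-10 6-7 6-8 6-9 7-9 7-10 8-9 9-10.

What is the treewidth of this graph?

A width-3 tree decomposition is:
Bags: B1 = {5, 6, 7, 9}  B2 = {4, 6, 7, 9}  B3 = {5, 7, 9, 10}  B4 = {5, 6, 8, 9}  B5 = {1, 6, 7, 9}  B6 = {1, 2, 6, 9}  B7 = {3, 5, 7, 10}
Tree: B1–B2, B1–B3, B1–B4, B2–B5, B5–B6, B3–B7
Every bag has size at most 4, so the width is 4 − 1 = 3 and tw(G) ≤ 3. On the other hand G contains the 4-clique {5, 7, 9, 10}. A clique must lie in a single bag of any decomposition, so no decomposition can have width below 3. Hence tw(G) = 3 exactly.

3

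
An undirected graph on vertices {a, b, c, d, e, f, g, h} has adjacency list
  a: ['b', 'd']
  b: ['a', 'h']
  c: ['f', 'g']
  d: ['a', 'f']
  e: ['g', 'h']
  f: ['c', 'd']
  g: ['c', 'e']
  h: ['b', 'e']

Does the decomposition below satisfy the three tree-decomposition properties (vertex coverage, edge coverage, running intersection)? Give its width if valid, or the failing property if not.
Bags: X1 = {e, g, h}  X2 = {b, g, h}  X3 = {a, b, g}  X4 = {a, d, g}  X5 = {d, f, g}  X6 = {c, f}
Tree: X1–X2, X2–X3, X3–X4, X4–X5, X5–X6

No — edge (g,c) lies in no bag.

A tree decomposition must satisfy three properties: every vertex lies in some bag; for every edge, both endpoints lie together in some bag; and for every vertex, the bags containing it form a connected subtree. Here edge (g,c) lies in no bag, so the decomposition is invalid.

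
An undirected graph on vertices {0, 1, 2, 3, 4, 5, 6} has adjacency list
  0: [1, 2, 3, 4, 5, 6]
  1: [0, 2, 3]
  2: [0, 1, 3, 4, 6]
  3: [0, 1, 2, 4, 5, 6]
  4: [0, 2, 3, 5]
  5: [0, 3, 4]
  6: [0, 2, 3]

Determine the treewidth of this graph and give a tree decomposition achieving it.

The largest bag has 4 vertices, giving width 3; this decomposition certifies tw(G) ≤ 3. On the other hand G contains the 4-clique {0, 1, 2, 3}. A clique must lie in a single bag of any decomposition, so no decomposition can have width below 3. The upper and lower bounds meet at 3, so that is the treewidth.

Treewidth 3.
Bags: B1 = {0, 2, 3, 4}  B2 = {0, 3, 4, 5}  B3 = {0, 2, 3, 6}  B4 = {0, 1, 2, 3}
Tree: B1–B2, B1–B3, B1–B4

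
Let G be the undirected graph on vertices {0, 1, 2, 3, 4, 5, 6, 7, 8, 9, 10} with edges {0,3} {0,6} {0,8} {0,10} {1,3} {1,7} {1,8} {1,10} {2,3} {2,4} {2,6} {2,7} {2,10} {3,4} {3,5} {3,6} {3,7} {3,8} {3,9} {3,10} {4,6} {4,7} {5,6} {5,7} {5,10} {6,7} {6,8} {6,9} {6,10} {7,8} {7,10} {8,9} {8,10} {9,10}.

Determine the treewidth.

4

A width-4 tree decomposition is:
Bags: B1 = {2, 3, 6, 7, 10}  B2 = {3, 6, 7, 8, 10}  B3 = {1, 3, 7, 8, 10}  B4 = {3, 5, 6, 7, 10}  B5 = {0, 3, 6, 8, 10}  B6 = {3, 6, 8, 9, 10}  B7 = {2, 3, 4, 6, 7}
Tree: B1–B2, B2–B3, B2–B4, B2–B5, B5–B6, B1–B7
Every bag has size at most 5, so the width is 5 − 1 = 4 and tw(G) ≤ 4. On the other hand G contains the 5-clique {1, 3, 7, 8, 10}. A clique must lie in a single bag of any decomposition, so no decomposition can have width below 4. The upper and lower bounds meet at 4, so that is the treewidth.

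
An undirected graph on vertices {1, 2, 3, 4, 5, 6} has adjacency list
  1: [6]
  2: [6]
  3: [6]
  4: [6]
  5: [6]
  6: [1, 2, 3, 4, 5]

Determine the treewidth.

1

A width-1 tree decomposition is:
Bags: B1 = {2, 6}  B2 = {3, 6}  B3 = {1, 6}  B4 = {4, 6}  B5 = {5, 6}
Tree: B1–B2, B2–B3, B3–B4, B3–B5
Each bag holds 2 vertices, so the decomposition has width 1, which upper-bounds the treewidth. Since G has at least one edge (e.g. 2–6), it is not an edgeless graph, so tw(G) ≥ 1. Hence tw(G) = 1 exactly.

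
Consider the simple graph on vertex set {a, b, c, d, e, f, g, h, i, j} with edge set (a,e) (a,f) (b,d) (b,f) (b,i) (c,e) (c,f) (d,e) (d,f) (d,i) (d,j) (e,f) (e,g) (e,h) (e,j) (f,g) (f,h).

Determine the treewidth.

A width-2 tree decomposition is:
Bags: B1 = {e, f, g}  B2 = {d, e, f}  B3 = {d, e, j}  B4 = {a, e, f}  B5 = {b, d, f}  B6 = {b, d, i}  B7 = {c, e, f}  B8 = {e, f, h}
Tree: B1–B2, B2–B3, B2–B4, B2–B5, B5–B6, B1–B7, B2–B8
The largest bag has 3 vertices, giving width 2; this decomposition certifies tw(G) ≤ 2. On the other hand G contains the 3-clique {d, e, j}. A clique must lie in a single bag of any decomposition, so no decomposition can have width below 2. Combining the bounds, tw(G) = 2.

2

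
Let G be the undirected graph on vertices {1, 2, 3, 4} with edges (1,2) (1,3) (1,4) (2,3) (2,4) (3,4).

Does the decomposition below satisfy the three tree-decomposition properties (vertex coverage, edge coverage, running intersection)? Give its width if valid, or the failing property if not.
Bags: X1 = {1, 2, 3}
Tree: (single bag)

No — vertex 4 appears in no bag.

A tree decomposition must satisfy three properties: every vertex lies in some bag; for every edge, both endpoints lie together in some bag; and for every vertex, the bags containing it form a connected subtree. Here vertex 4 appears in no bag, so the decomposition is invalid.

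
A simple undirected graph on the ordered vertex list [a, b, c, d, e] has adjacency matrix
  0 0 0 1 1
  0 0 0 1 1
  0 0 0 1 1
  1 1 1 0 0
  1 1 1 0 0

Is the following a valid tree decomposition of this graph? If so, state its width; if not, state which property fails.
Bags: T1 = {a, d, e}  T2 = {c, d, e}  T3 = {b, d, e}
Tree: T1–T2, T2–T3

Every vertex of G appears in some bag (union = {a, b, c, d, e}); every edge is covered by a bag; and for each vertex v the set of bags containing v is connected in the bag tree. The decomposition is therefore valid. The largest bag has 3 vertices, so the width is 2.

Yes; width 2.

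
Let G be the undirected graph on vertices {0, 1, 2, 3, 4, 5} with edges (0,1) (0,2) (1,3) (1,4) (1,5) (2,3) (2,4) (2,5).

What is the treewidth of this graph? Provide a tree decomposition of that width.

Treewidth 2.
One optimal decomposition is:
Bags: B1 = {1, 2, 5}  B2 = {1, 2, 4}  B3 = {0, 1, 2}  B4 = {1, 2, 3}
Tree: B1–B2, B2–B3, B3–B4

The largest bag has 3 vertices, giving width 2; this decomposition certifies tw(G) ≤ 2. The edges 5–1–4–2–5 form a cycle, so G is not a tree and its treewidth is at least 2. Therefore the treewidth is 2.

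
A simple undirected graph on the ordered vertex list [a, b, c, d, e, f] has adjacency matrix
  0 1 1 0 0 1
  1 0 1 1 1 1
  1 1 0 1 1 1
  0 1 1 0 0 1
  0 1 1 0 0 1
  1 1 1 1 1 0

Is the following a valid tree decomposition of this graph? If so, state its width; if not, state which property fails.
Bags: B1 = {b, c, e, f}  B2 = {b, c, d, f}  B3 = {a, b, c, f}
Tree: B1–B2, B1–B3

Yes; width 3.

Checking the three conditions: (i) the bags cover all of {a, b, c, d, e, f}; (ii) for each edge, some bag contains both endpoints; (iii) the bags containing any fixed vertex form a subtree. All hold, so the decomposition is valid with width 4 − 1 = 3.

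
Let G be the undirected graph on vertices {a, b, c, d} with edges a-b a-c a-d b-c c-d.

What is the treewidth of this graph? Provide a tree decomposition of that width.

Each bag holds 3 vertices, so the decomposition has width 2, which upper-bounds the treewidth. For the lower bound, the 3 vertices {a, c, d} are pairwise adjacent, and any tree decomposition puts a clique entirely inside one bag — forcing width ≥ 2. Hence tw(G) = 2 exactly.

Treewidth 2.
One optimal decomposition is:
Bags: B1 = {a, b, c}  B2 = {a, c, d}
Tree: B1–B2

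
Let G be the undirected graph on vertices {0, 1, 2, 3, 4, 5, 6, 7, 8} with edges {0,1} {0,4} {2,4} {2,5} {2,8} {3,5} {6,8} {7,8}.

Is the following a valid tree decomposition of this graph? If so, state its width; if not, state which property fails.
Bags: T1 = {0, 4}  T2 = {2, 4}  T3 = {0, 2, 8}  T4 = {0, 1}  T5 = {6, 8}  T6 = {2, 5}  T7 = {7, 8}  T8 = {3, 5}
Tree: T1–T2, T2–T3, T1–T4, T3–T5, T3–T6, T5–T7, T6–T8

No — bags containing vertex 0 are not connected in the tree.

A tree decomposition must satisfy three properties: every vertex lies in some bag; for every edge, both endpoints lie together in some bag; and for every vertex, the bags containing it form a connected subtree. Here bags containing vertex 0 are not connected in the tree, so the decomposition is invalid.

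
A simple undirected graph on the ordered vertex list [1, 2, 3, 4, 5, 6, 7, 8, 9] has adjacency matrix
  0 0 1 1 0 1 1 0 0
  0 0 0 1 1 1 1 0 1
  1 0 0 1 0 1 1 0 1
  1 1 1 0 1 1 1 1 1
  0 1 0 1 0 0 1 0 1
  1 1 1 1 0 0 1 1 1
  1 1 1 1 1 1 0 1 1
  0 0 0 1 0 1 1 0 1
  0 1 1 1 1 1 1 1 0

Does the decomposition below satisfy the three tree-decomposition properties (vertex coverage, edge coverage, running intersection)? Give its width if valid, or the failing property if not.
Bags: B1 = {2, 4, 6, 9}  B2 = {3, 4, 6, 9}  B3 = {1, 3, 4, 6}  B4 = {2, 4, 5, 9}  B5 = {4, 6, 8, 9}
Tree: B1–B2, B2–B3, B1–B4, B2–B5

No — vertex 7 appears in no bag.

A tree decomposition must satisfy three properties: every vertex lies in some bag; for every edge, both endpoints lie together in some bag; and for every vertex, the bags containing it form a connected subtree. Here vertex 7 appears in no bag, so the decomposition is invalid.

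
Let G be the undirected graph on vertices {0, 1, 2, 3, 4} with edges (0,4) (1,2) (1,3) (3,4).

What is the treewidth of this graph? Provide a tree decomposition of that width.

The largest bag has 2 vertices, giving width 1; this decomposition certifies tw(G) ≤ 1. Since G has at least one edge (e.g. 0–4), it is not an edgeless graph, so tw(G) ≥ 1. Combining the bounds, tw(G) = 1.

Treewidth 1.
Bags: B1 = {0, 4}  B2 = {3, 4}  B3 = {1, 3}  B4 = {1, 2}
Tree: B1–B2, B2–B3, B3–B4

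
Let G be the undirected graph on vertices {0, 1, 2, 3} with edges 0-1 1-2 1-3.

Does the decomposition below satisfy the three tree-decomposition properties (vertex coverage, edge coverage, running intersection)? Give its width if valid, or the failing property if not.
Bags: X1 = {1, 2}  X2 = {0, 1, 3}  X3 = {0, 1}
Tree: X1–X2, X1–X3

No — bags containing vertex 0 are not connected in the tree.

A tree decomposition must satisfy three properties: every vertex lies in some bag; for every edge, both endpoints lie together in some bag; and for every vertex, the bags containing it form a connected subtree. Here bags containing vertex 0 are not connected in the tree, so the decomposition is invalid.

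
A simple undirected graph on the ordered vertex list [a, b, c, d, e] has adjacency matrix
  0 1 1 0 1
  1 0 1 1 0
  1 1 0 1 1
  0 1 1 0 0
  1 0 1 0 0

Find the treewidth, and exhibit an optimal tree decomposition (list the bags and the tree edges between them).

Each bag holds 3 vertices, so the decomposition has width 2, which upper-bounds the treewidth. Conversely, {b, c, d} is a clique of size 3, and the vertices of any clique must share a bag in every tree decomposition; so some bag has ≥ 3 vertices and tw(G) ≥ 2. Therefore the treewidth is 2.

Treewidth 2.
One optimal decomposition is:
Bags: B1 = {b, c, d}  B2 = {a, b, c}  B3 = {a, c, e}
Tree: B1–B2, B2–B3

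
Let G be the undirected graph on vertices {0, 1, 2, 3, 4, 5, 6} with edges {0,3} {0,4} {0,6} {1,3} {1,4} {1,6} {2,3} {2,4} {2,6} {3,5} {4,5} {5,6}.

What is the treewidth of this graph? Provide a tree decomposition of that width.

Treewidth 3.
One optimal decomposition is:
Bags: B1 = {1, 3, 4, 6}  B2 = {0, 3, 4, 6}  B3 = {3, 4, 5, 6}  B4 = {2, 3, 4, 6}
Tree: B1–B2, B2–B3, B3–B4

Every bag has size at most 4, so the width is 4 − 1 = 3 and tw(G) ≤ 3. For the lower bound: the 4 vertex sets {1,3}, {0,6}, {4}, {5} are disjoint, each induces a connected subgraph, and every pair is joined by at least one edge of G. Contracting each set to a single vertex therefore yields K_{4} as a minor, and since treewidth is minor-monotone, tw(G) ≥ tw(K_{4}) = 3. Hence tw(G) = 3 exactly.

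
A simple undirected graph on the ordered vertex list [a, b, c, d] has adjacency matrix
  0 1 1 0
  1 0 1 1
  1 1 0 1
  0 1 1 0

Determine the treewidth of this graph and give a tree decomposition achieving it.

Treewidth 2.
One optimal decomposition is:
Bags: B1 = {a, b, c}  B2 = {b, c, d}
Tree: B1–B2

The largest bag has 3 vertices, giving width 2; this decomposition certifies tw(G) ≤ 2. On the other hand G contains the 3-clique {b, c, d}. A clique must lie in a single bag of any decomposition, so no decomposition can have width below 2. Combining the bounds, tw(G) = 2.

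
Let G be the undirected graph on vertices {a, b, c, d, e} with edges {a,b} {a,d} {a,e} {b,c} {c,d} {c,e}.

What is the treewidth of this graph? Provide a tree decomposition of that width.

Treewidth 2.
Bags: B1 = {a, c, d}  B2 = {a, b, c}  B3 = {a, c, e}
Tree: B1–B2, B2–B3

Every bag has size at most 3, so the width is 3 − 1 = 2 and tw(G) ≤ 2. The edges a–d–c–b–a form a cycle, so G is not a tree and its treewidth is at least 2. The upper and lower bounds meet at 2, so that is the treewidth.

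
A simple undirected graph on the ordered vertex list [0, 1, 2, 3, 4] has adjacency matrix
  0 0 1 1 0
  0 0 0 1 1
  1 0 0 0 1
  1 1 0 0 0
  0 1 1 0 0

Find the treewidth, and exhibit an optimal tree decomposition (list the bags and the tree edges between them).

Treewidth 2.
One such decomposition:
Bags: B1 = {0, 2, 4}  B2 = {0, 1, 4}  B3 = {0, 1, 3}
Tree: B1–B2, B2–B3

The largest bag has 3 vertices, giving width 2; this decomposition certifies tw(G) ≤ 2. Since 0–2–4–1–3–0 is a cycle in G, G is not acyclic. Forests are exactly the graphs of treewidth ≤ 1, so tw(G) ≥ 2. Therefore the treewidth is 2.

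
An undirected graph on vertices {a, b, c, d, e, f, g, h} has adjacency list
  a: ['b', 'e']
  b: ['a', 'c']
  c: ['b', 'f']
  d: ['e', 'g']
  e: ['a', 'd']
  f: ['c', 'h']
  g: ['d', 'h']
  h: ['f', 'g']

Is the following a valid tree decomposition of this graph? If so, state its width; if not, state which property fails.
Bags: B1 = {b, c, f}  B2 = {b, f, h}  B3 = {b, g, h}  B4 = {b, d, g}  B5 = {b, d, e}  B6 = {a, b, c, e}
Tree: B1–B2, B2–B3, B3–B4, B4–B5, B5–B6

No — bags containing vertex c are not connected in the tree.

A tree decomposition must satisfy three properties: every vertex lies in some bag; for every edge, both endpoints lie together in some bag; and for every vertex, the bags containing it form a connected subtree. Here bags containing vertex c are not connected in the tree, so the decomposition is invalid.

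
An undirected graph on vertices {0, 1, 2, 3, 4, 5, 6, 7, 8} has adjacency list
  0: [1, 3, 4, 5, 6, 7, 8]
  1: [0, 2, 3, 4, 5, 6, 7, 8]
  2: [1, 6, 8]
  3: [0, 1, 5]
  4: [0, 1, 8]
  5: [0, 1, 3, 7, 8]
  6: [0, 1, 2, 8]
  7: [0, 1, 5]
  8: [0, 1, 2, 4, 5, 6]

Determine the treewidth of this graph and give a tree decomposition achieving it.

Each bag holds 4 vertices, so the decomposition has width 3, which upper-bounds the treewidth. For the lower bound, the 4 vertices {0, 1, 4, 8} are pairwise adjacent, and any tree decomposition puts a clique entirely inside one bag — forcing width ≥ 3. Hence tw(G) = 3 exactly.

Treewidth 3.
One optimal decomposition is:
Bags: B1 = {0, 1, 5, 8}  B2 = {0, 1, 4, 8}  B3 = {0, 1, 6, 8}  B4 = {0, 1, 5, 7}  B5 = {0, 1, 3, 5}  B6 = {1, 2, 6, 8}
Tree: B1–B2, B1–B3, B1–B4, B4–B5, B3–B6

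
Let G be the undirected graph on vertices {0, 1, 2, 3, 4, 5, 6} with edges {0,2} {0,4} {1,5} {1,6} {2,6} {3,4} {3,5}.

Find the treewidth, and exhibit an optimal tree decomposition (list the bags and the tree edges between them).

The largest bag has 3 vertices, giving width 2; this decomposition certifies tw(G) ≤ 2. Since 1–6–2–0–4–3–5–1 is a cycle in G, G is not acyclic. Forests are exactly the graphs of treewidth ≤ 1, so tw(G) ≥ 2. The upper and lower bounds meet at 2, so that is the treewidth.

Treewidth 2.
One such decomposition:
Bags: B1 = {1, 2, 6}  B2 = {0, 1, 2}  B3 = {0, 1, 4}  B4 = {1, 3, 4}  B5 = {1, 3, 5}
Tree: B1–B2, B2–B3, B3–B4, B4–B5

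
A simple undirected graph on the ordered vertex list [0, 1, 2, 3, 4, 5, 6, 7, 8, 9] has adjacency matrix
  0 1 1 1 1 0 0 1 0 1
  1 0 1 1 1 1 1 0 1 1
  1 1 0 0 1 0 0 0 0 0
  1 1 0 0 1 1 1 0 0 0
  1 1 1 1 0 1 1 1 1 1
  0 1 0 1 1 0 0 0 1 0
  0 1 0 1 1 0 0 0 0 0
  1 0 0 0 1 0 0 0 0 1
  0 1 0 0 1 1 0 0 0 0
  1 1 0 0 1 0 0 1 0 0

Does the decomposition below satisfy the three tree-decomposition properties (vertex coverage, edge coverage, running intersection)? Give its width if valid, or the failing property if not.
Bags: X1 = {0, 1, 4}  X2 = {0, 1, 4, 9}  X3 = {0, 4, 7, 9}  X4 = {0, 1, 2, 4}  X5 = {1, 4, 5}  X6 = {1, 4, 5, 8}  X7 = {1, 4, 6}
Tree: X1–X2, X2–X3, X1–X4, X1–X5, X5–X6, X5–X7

No — vertex 3 appears in no bag.

A tree decomposition must satisfy three properties: every vertex lies in some bag; for every edge, both endpoints lie together in some bag; and for every vertex, the bags containing it form a connected subtree. Here vertex 3 appears in no bag, so the decomposition is invalid.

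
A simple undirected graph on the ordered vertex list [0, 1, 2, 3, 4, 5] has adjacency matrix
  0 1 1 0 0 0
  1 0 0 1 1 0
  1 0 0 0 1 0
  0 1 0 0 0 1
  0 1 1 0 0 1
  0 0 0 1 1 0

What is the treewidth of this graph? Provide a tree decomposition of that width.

Every bag has size at most 3, so the width is 3 − 1 = 2 and tw(G) ≤ 2. The edges 5–3–1–4–5 form a cycle, so G is not a tree and its treewidth is at least 2. Therefore the treewidth is 2.

Treewidth 2.
One such decomposition:
Bags: B1 = {3, 4, 5}  B2 = {1, 3, 4}  B3 = {1, 2, 4}  B4 = {0, 1, 2}
Tree: B1–B2, B2–B3, B3–B4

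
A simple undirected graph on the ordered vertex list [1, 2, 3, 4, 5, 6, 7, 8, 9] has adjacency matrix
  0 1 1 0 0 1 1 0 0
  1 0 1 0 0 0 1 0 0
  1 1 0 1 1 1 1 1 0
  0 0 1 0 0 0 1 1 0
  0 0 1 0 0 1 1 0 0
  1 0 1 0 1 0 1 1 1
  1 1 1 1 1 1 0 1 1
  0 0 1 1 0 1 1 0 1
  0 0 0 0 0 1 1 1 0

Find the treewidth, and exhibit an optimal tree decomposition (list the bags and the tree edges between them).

Treewidth 3.
Bags: B1 = {6, 7, 8, 9}  B2 = {3, 6, 7, 8}  B3 = {3, 4, 7, 8}  B4 = {1, 3, 6, 7}  B5 = {3, 5, 6, 7}  B6 = {1, 2, 3, 7}
Tree: B1–B2, B2–B3, B2–B4, B4–B5, B4–B6

Each bag holds 4 vertices, so the decomposition has width 3, which upper-bounds the treewidth. On the other hand G contains the 4-clique {6, 7, 8, 9}. A clique must lie in a single bag of any decomposition, so no decomposition can have width below 3. The upper and lower bounds meet at 3, so that is the treewidth.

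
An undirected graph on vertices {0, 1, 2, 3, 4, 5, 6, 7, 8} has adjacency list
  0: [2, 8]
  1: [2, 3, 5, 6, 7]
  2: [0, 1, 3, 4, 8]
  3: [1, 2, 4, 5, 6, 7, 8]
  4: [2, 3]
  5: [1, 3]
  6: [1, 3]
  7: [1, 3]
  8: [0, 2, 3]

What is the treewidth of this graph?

2

A width-2 tree decomposition is:
Bags: B1 = {2, 3, 4}  B2 = {1, 2, 3}  B3 = {1, 3, 7}  B4 = {1, 3, 5}  B5 = {2, 3, 8}  B6 = {0, 2, 8}  B7 = {1, 3, 6}
Tree: B1–B2, B2–B3, B2–B4, B2–B5, B5–B6, B2–B7
The largest bag has 3 vertices, giving width 2; this decomposition certifies tw(G) ≤ 2. On the other hand G contains the 3-clique {0, 2, 8}. A clique must lie in a single bag of any decomposition, so no decomposition can have width below 2. Combining the bounds, tw(G) = 2.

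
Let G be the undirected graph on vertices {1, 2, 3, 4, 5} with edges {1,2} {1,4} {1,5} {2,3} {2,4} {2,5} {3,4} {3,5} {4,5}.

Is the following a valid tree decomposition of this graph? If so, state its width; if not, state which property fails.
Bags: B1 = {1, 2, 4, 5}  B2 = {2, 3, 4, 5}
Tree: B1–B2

Yes; width 3.

Checking the three conditions: (i) the bags cover all of {1, 2, 3, 4, 5}; (ii) for each edge, some bag contains both endpoints; (iii) the bags containing any fixed vertex form a subtree. All hold, so the decomposition is valid with width 4 − 1 = 3.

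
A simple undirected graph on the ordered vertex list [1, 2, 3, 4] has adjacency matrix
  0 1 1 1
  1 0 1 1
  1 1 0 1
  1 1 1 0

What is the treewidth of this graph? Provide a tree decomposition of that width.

With just one bag of size 4, the width is 4 − 1 = 3, so tw(G) ≤ 3. On the other hand G contains the 4-clique {1, 2, 3, 4}. A clique must lie in a single bag of any decomposition, so no decomposition can have width below 3. Combining the bounds, tw(G) = 3.

Treewidth 3.
One optimal decomposition is:
Bags: B1 = {1, 2, 3, 4}
Tree: (single bag)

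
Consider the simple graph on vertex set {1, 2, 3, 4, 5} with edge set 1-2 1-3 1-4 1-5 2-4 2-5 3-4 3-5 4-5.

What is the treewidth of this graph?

A width-3 tree decomposition is:
Bags: B1 = {1, 2, 4, 5}  B2 = {1, 3, 4, 5}
Tree: B1–B2
Every bag has size at most 4, so the width is 4 − 1 = 3 and tw(G) ≤ 3. On the other hand G contains the 4-clique {1, 2, 4, 5}. A clique must lie in a single bag of any decomposition, so no decomposition can have width below 3. The upper and lower bounds meet at 3, so that is the treewidth.

3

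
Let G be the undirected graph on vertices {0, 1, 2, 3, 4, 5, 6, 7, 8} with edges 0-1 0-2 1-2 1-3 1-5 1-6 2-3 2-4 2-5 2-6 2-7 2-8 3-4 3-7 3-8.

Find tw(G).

A width-2 tree decomposition is:
Bags: B1 = {2, 3, 4}  B2 = {1, 2, 3}  B3 = {1, 2, 5}  B4 = {2, 3, 8}  B5 = {2, 3, 7}  B6 = {1, 2, 6}  B7 = {0, 1, 2}
Tree: B1–B2, B2–B3, B1–B4, B2–B5, B2–B6, B2–B7
The largest bag has 3 vertices, giving width 2; this decomposition certifies tw(G) ≤ 2. For the lower bound, the 3 vertices {2, 3, 8} are pairwise adjacent, and any tree decomposition puts a clique entirely inside one bag — forcing width ≥ 2. Combining the bounds, tw(G) = 2.

2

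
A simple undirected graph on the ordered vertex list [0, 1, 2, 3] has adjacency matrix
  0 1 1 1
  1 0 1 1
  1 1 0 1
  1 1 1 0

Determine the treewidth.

3

A width-3 tree decomposition is:
Bags: B1 = {0, 1, 2, 3}
Tree: (single bag)
With just one bag of size 4, the width is 4 − 1 = 3, so tw(G) ≤ 3. For the lower bound, the 4 vertices {0, 1, 2, 3} are pairwise adjacent, and any tree decomposition puts a clique entirely inside one bag — forcing width ≥ 3. The upper and lower bounds meet at 3, so that is the treewidth.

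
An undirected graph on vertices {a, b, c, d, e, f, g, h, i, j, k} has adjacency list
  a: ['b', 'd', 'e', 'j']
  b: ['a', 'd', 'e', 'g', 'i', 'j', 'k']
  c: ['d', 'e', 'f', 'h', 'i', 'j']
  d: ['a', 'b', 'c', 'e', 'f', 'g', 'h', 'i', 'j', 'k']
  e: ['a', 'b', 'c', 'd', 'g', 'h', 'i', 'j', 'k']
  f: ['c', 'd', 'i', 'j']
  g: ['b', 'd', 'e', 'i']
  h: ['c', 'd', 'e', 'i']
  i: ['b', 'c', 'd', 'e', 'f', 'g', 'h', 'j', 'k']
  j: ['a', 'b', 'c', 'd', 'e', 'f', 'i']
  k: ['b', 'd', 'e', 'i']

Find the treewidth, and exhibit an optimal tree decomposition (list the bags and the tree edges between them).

Treewidth 4.
One such decomposition:
Bags: B1 = {b, d, e, i, j}  B2 = {c, d, e, i, j}  B3 = {a, b, d, e, j}  B4 = {b, d, e, g, i}  B5 = {c, d, f, i, j}  B6 = {c, d, e, h, i}  B7 = {b, d, e, i, k}
Tree: B1–B2, B1–B3, B1–B4, B2–B5, B2–B6, B1–B7

Every bag has size at most 5, so the width is 5 − 1 = 4 and tw(G) ≤ 4. On the other hand G contains the 5-clique {a, b, d, e, j}. A clique must lie in a single bag of any decomposition, so no decomposition can have width below 4. Combining the bounds, tw(G) = 4.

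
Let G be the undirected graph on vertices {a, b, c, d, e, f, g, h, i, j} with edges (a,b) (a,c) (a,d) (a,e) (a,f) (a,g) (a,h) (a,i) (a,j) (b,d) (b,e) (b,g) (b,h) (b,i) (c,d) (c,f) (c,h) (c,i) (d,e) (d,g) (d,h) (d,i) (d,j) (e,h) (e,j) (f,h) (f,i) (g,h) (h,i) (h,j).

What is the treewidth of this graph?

A width-4 tree decomposition is:
Bags: B1 = {a, b, d, e, h}  B2 = {a, b, d, h, i}  B3 = {a, c, d, h, i}  B4 = {a, c, f, h, i}  B5 = {a, b, d, g, h}  B6 = {a, d, e, h, j}
Tree: B1–B2, B2–B3, B3–B4, B2–B5, B1–B6
The largest bag has 5 vertices, giving width 4; this decomposition certifies tw(G) ≤ 4. On the other hand G contains the 5-clique {a, d, e, h, j}. A clique must lie in a single bag of any decomposition, so no decomposition can have width below 4. The upper and lower bounds meet at 4, so that is the treewidth.

4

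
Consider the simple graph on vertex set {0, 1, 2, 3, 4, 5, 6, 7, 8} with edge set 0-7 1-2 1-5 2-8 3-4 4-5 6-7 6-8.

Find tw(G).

A width-1 tree decomposition is:
Bags: B1 = {0, 7}  B2 = {6, 7}  B3 = {6, 8}  B4 = {2, 8}  B5 = {1, 2}  B6 = {1, 5}  B7 = {4, 5}  B8 = {3, 4}
Tree: B1–B2, B2–B3, B3–B4, B4–B5, B5–B6, B6–B7, B7–B8
Each bag holds 2 vertices, so the decomposition has width 1, which upper-bounds the treewidth. G has an edge, so its treewidth is at least 1. Therefore the treewidth is 1.

1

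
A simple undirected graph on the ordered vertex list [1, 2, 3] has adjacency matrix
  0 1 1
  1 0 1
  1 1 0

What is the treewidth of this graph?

2

A width-2 tree decomposition is:
Bags: B1 = {1, 2, 3}
Tree: (single bag)
With just one bag of size 3, the width is 3 − 1 = 2, so tw(G) ≤ 2. Conversely, {1, 2, 3} is a clique of size 3, and the vertices of any clique must share a bag in every tree decomposition; so some bag has ≥ 3 vertices and tw(G) ≥ 2. The upper and lower bounds meet at 2, so that is the treewidth.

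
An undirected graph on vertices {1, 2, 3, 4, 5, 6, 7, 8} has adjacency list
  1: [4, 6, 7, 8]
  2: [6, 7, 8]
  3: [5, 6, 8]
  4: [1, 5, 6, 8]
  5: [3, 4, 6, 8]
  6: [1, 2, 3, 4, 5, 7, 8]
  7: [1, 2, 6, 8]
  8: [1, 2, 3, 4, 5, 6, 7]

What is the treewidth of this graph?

A width-3 tree decomposition is:
Bags: B1 = {1, 6, 7, 8}  B2 = {1, 4, 6, 8}  B3 = {4, 5, 6, 8}  B4 = {2, 6, 7, 8}  B5 = {3, 5, 6, 8}
Tree: B1–B2, B2–B3, B1–B4, B3–B5
Every bag has size at most 4, so the width is 4 − 1 = 3 and tw(G) ≤ 3. On the other hand G contains the 4-clique {1, 4, 6, 8}. A clique must lie in a single bag of any decomposition, so no decomposition can have width below 3. Hence tw(G) = 3 exactly.

3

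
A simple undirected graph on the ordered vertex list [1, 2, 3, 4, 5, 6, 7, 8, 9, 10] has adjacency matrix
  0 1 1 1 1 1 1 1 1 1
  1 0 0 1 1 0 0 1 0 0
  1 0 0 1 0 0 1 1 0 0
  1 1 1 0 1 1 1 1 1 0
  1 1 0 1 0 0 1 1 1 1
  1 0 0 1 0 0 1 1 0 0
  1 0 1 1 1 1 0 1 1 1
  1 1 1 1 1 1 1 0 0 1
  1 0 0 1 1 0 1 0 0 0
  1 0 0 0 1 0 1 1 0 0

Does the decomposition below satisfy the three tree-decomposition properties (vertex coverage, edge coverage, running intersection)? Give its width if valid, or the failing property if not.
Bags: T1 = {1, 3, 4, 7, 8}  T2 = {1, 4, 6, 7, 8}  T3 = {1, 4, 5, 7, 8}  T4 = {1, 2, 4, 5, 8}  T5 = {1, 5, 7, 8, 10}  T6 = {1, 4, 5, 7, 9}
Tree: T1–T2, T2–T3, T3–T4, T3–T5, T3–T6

Yes; width 4.

Vertex coverage: the bags together contain {1, 2, 3, 4, 5, 6, 7, 8, 9, 10}, the full vertex set. Edge coverage: each edge of G has both endpoints in at least one bag. Running intersection: for every vertex, the bags containing it form a connected subtree. All three properties hold, so this is a valid tree decomposition of width max|bag| − 1 = 4, and hence tw(G) ≤ 4.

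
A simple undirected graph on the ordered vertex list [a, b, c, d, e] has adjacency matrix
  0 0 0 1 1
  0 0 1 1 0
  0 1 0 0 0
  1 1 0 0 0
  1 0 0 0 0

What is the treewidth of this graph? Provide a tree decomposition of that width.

Treewidth 1.
One optimal decomposition is:
Bags: B1 = {a, e}  B2 = {a, d}  B3 = {b, d}  B4 = {b, c}
Tree: B1–B2, B2–B3, B3–B4

The largest bag has 2 vertices, giving width 1; this decomposition certifies tw(G) ≤ 1. Since G has at least one edge (e.g. e–a), it is not an edgeless graph, so tw(G) ≥ 1. Combining the bounds, tw(G) = 1.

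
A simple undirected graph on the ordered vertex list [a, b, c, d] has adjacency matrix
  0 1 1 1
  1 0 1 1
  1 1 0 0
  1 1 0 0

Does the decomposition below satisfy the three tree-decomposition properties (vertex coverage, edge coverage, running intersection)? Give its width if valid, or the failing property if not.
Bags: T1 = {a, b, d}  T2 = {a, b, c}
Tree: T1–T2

Vertex coverage: the bags together contain {a, b, c, d}, the full vertex set. Edge coverage: each edge of G has both endpoints in at least one bag. Running intersection: for every vertex, the bags containing it form a connected subtree. All three properties hold, so this is a valid tree decomposition of width max|bag| − 1 = 2, and hence tw(G) ≤ 2.

Yes; width 2.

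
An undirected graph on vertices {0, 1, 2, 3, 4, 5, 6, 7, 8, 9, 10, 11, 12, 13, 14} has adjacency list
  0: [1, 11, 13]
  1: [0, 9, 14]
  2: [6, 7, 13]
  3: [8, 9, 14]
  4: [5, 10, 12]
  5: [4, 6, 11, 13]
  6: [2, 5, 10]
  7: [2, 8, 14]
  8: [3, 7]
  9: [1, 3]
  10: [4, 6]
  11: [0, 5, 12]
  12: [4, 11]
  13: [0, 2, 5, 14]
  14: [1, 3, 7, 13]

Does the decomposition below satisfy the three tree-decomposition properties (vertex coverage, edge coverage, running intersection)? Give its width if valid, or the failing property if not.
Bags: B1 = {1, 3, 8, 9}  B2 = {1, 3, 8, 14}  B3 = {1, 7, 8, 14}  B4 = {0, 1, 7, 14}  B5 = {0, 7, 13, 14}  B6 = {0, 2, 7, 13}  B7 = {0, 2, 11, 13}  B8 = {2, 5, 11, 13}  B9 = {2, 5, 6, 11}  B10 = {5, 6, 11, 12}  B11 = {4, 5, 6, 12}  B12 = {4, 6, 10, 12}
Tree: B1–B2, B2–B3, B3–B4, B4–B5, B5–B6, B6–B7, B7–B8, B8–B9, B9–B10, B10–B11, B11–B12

Vertex coverage: the bags together contain {0, 1, 2, 3, 4, 5, 6, 7, 8, 9, 10, 11, 12, 13, 14}, the full vertex set. Edge coverage: each edge of G has both endpoints in at least one bag. Running intersection: for every vertex, the bags containing it form a connected subtree. All three properties hold, so this is a valid tree decomposition of width max|bag| − 1 = 3, and hence tw(G) ≤ 3.

Yes; width 3.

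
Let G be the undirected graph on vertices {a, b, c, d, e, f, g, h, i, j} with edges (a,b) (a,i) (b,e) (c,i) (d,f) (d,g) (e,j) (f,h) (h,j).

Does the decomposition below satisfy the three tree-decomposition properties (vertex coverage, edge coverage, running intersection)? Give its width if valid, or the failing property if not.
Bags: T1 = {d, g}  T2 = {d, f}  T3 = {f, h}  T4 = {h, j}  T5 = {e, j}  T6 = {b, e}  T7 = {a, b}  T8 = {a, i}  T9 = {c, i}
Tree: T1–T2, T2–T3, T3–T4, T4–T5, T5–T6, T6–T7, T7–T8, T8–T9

Yes; width 1.

Every vertex of G appears in some bag (union = {a, b, c, d, e, f, g, h, i, j}); every edge is covered by a bag; and for each vertex v the set of bags containing v is connected in the bag tree. The decomposition is therefore valid. The largest bag has 2 vertices, so the width is 1.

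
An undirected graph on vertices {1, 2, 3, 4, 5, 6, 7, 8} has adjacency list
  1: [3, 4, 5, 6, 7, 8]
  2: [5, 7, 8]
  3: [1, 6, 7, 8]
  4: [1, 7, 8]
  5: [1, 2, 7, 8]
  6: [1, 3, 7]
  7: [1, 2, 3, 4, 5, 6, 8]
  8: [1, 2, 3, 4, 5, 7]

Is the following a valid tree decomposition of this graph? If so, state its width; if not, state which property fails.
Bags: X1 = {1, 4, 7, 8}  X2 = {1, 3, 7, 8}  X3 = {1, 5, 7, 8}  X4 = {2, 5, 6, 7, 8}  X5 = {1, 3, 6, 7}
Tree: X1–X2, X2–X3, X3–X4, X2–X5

A tree decomposition must satisfy three properties: every vertex lies in some bag; for every edge, both endpoints lie together in some bag; and for every vertex, the bags containing it form a connected subtree. Here bags containing vertex 6 are not connected in the tree, so the decomposition is invalid.

No — bags containing vertex 6 are not connected in the tree.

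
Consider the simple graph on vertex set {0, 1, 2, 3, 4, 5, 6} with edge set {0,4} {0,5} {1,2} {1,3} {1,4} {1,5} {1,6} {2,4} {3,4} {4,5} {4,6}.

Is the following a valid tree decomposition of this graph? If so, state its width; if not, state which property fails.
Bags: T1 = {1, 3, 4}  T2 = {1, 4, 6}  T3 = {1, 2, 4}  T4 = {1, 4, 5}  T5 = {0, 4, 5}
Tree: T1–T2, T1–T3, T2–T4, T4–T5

Yes; width 2.

Vertex coverage: the bags together contain {0, 1, 2, 3, 4, 5, 6}, the full vertex set. Edge coverage: each edge of G has both endpoints in at least one bag. Running intersection: for every vertex, the bags containing it form a connected subtree. All three properties hold, so this is a valid tree decomposition of width max|bag| − 1 = 2, and hence tw(G) ≤ 2.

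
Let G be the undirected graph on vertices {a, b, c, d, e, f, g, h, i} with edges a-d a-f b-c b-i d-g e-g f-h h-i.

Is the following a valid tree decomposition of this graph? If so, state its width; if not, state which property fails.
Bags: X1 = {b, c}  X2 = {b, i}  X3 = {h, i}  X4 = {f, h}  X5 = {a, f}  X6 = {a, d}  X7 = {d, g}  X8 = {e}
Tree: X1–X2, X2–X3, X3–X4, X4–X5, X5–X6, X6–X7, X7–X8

No — edge (g,e) lies in no bag.

A tree decomposition must satisfy three properties: every vertex lies in some bag; for every edge, both endpoints lie together in some bag; and for every vertex, the bags containing it form a connected subtree. Here edge (g,e) lies in no bag, so the decomposition is invalid.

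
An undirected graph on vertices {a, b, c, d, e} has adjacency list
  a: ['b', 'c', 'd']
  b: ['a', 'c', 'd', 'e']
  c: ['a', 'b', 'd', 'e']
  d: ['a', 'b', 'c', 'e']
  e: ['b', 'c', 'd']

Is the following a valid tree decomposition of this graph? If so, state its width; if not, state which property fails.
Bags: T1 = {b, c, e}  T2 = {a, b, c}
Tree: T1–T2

A tree decomposition must satisfy three properties: every vertex lies in some bag; for every edge, both endpoints lie together in some bag; and for every vertex, the bags containing it form a connected subtree. Here vertex d appears in no bag, so the decomposition is invalid.

No — vertex d appears in no bag.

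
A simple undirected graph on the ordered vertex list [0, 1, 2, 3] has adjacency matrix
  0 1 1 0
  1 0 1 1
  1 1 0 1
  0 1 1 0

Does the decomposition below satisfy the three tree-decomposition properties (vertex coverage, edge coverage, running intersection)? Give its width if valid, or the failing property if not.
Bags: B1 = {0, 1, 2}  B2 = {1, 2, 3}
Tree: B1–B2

Vertex coverage: the bags together contain {0, 1, 2, 3}, the full vertex set. Edge coverage: each edge of G has both endpoints in at least one bag. Running intersection: for every vertex, the bags containing it form a connected subtree. All three properties hold, so this is a valid tree decomposition of width max|bag| − 1 = 2, and hence tw(G) ≤ 2.

Yes; width 2.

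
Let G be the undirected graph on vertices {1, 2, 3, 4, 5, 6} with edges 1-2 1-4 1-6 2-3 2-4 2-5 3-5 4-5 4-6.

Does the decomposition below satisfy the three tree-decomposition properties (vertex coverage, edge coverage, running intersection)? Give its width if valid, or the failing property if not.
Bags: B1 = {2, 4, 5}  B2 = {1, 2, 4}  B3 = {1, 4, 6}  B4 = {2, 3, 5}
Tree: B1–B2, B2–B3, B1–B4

Checking the three conditions: (i) the bags cover all of {1, 2, 3, 4, 5, 6}; (ii) for each edge, some bag contains both endpoints; (iii) the bags containing any fixed vertex form a subtree. All hold, so the decomposition is valid with width 3 − 1 = 2.

Yes; width 2.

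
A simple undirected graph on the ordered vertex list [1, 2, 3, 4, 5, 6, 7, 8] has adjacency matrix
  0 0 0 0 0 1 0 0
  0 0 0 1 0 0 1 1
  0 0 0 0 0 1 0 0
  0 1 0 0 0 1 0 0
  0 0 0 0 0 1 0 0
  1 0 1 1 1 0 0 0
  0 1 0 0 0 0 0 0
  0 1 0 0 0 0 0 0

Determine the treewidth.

A width-1 tree decomposition is:
Bags: B1 = {4, 6}  B2 = {1, 6}  B3 = {2, 4}  B4 = {2, 7}  B5 = {5, 6}  B6 = {2, 8}  B7 = {3, 6}
Tree: B1–B2, B1–B3, B3–B4, B2–B5, B4–B6, B2–B7
The largest bag has 2 vertices, giving width 1; this decomposition certifies tw(G) ≤ 1. Since G has at least one edge (e.g. 6–4), it is not an edgeless graph, so tw(G) ≥ 1. Combining the bounds, tw(G) = 1.

1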